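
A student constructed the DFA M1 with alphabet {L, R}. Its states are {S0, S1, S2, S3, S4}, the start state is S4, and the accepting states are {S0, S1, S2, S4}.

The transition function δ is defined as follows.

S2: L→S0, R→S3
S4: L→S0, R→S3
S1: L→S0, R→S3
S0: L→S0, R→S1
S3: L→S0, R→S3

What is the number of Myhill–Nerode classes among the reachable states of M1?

Reachable states from the start: {S0,S1,S3,S4}. Unreachable: {S2} — drop them.
Initial partition by acceptance: {S0,S1,S4} | {S3}.
Split {S0,S1,S4} by δ(·,R) → {S1,S4} and {S0}.
Stable partition: {S1,S4} | {S3} | {S0} — 3 equivalence classes.

3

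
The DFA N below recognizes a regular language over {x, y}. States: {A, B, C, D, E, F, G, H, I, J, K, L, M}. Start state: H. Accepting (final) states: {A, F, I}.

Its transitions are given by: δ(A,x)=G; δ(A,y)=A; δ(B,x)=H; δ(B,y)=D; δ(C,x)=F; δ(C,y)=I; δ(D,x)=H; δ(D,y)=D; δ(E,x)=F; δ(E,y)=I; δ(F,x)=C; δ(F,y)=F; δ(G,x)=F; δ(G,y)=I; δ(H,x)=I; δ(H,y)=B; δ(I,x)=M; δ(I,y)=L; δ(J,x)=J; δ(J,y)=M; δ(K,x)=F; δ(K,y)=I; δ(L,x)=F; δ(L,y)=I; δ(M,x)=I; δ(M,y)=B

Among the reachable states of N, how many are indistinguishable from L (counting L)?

2

States {A,E,G,J,K} cannot be reached from the start state, so discard them.
P0 = {F,I} | {B,C,D,H,L,M}.
Split {F,I} by δ(·,y) → {F} and {I}.
On input x, block {B,C,D,H,L,M} splits into {B,D} and {C,L} and {H,M}.
The partition is now stable with 5 blocks: {F} | {B,D} | {I} | {C,L} | {H,M}.
State L belongs to the block {C,L}, which has 2 states.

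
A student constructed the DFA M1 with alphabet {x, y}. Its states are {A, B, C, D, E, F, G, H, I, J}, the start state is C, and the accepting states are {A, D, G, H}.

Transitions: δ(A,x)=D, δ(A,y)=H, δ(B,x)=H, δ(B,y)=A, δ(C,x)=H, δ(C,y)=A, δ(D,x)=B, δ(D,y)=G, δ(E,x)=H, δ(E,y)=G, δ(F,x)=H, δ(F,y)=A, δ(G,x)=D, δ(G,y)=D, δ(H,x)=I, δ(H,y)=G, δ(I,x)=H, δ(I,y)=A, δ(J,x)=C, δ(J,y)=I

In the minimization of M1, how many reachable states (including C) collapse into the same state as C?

3

States {E,F,J} cannot be reached from the start state, so discard them.
Start with accepting vs non-accepting: {A,D,G,H} | {B,C,I}.
On input x, block {A,D,G,H} splits into {A,G} and {D,H}.
Stable partition: {A,G} | {B,C,I} | {D,H} — 3 equivalence classes.
State C belongs to the block {B,C,I}, which has 3 states.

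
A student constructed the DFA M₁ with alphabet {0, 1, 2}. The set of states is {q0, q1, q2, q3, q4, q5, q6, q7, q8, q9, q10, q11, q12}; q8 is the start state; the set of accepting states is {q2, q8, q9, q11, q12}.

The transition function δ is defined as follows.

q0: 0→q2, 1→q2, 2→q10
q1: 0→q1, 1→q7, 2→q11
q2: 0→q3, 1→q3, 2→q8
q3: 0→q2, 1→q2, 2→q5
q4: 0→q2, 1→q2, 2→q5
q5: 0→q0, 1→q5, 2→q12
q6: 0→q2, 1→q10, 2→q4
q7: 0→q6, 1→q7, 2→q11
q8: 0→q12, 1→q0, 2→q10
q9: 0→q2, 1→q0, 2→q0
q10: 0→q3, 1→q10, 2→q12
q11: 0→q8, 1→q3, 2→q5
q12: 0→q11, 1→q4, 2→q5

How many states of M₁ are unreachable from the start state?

BFS from q8 reaches {q0, q2, q3, q4, q5, q8, q10, q11, q12}; the 4 state(s) q1, q6, q7, q9 are never visited.

4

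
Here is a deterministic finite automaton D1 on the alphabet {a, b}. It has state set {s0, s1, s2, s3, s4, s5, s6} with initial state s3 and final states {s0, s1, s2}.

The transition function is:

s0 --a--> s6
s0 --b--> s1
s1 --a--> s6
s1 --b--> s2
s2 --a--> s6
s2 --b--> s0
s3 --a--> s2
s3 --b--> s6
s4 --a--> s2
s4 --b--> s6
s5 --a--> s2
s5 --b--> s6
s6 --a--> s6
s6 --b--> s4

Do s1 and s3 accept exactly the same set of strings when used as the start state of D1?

No

Reachable states from the start: {s0,s1,s2,s3,s4,s6}. Unreachable: {s5} — drop them.
P0 = {s0,s1,s2} | {s3,s4,s6}.
Split {s3,s4,s6} by δ(·,a) → {s3,s4} and {s6}.
Stable partition: {s0,s1,s2} | {s3,s4} | {s6} — 3 equivalence classes.
s1 and s3 end up in different blocks, so they are distinguishable. For instance, the string 'ε' is accepted from only s1.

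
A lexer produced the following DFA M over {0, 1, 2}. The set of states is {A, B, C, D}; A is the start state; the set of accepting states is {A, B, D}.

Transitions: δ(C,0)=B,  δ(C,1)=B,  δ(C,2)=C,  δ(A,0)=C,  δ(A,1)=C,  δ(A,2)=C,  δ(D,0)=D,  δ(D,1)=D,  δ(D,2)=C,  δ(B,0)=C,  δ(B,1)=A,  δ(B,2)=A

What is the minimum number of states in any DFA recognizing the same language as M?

3

States {D} cannot be reached from the start state, so discard them.
Initial partition by acceptance: {A,B} | {C}.
On input 1, block {A,B} splits into {A} and {B}.
No further refinement is possible. Final partition (3 blocks): {A} | {C} | {B}.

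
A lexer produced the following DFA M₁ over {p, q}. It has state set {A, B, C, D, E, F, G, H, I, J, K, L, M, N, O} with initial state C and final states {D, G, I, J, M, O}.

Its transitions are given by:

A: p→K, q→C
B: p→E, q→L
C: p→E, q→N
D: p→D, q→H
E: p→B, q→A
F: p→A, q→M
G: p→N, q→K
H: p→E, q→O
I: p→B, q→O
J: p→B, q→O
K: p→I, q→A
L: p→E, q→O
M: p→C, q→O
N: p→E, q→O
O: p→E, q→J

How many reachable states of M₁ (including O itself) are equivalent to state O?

First remove the unreachable states {D,F,G,H,M}; 10 states remain.
Start with accepting vs non-accepting: {I,J,O} | {A,B,C,E,K,L,N}.
Split {A,B,C,E,K,L,N} by δ(·,p) → {A,B,C,E,L,N} and {K}.
Refine {A,B,C,E,L,N} on symbol p: members go to different blocks, giving {B,C,E,L,N} and {A}.
Refine {B,C,E,L,N} on symbol q: members go to different blocks, giving {B,C} and {L,N} and {E}.
Split {I,J,O} by δ(·,p) → {I,J} and {O}.
Stable partition: {I,J} | {B,C} | {K} | {A} | {L,N} | {E} | {O} — 7 equivalence classes.
State O belongs to the block {O}, which has 1 states.

1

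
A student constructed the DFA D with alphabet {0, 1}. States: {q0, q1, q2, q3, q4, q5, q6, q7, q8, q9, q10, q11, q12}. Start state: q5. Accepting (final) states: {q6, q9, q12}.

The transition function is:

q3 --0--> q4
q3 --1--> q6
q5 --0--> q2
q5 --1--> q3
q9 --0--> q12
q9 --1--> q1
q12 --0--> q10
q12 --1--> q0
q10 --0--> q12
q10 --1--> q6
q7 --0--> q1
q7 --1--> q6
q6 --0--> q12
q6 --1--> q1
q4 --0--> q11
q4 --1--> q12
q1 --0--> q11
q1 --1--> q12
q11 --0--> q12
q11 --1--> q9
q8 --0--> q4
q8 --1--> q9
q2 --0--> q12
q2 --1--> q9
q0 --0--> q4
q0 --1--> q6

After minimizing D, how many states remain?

6

Reachable states from the start: {q0,q1,q2,q3,q4,q5,q6,q9,q10,q11,q12}. Unreachable: {q7,q8} — drop them.
Start with accepting vs non-accepting: {q6,q9,q12} | {q0,q1,q2,q3,q4,q5,q10,q11}.
On input 0, block {q6,q9,q12} splits into {q6,q9} and {q12}.
Split {q0,q1,q2,q3,q4,q5,q10,q11} by δ(·,0) → {q0,q1,q3,q4,q5} and {q2,q10,q11}.
On input 0, block {q0,q1,q3,q4,q5} splits into {q1,q4,q5} and {q0,q3}.
On input 1, block {q1,q4,q5} splits into {q1,q4} and {q5}.
No further refinement is possible. Final partition (6 blocks): {q6,q9} | {q1,q4} | {q12} | {q2,q10,q11} | {q0,q3} | {q5}.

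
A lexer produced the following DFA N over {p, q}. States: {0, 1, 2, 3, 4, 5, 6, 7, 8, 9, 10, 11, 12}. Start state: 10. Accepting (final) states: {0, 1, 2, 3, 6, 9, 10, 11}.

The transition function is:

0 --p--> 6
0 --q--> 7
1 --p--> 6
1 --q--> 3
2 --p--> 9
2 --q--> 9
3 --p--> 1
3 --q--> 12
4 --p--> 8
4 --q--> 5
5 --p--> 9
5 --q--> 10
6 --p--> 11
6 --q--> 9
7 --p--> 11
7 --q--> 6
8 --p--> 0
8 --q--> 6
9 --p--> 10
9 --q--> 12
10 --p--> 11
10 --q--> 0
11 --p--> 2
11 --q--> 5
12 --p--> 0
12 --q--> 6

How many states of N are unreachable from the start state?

No path from 10 leads to 1, 3, 4, 8; the other 9 states are all reachable.

4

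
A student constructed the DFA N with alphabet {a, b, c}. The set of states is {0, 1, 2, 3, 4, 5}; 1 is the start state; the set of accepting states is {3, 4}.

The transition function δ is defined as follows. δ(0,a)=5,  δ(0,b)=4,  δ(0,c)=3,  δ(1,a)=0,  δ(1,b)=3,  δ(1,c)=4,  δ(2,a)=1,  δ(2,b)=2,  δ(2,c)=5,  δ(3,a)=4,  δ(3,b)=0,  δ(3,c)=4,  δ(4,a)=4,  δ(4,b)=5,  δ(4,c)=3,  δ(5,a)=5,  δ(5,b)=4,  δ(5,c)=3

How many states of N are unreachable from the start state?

1

BFS from 1 reaches {0, 1, 3, 4, 5}; the 1 state(s) 2 are never visited.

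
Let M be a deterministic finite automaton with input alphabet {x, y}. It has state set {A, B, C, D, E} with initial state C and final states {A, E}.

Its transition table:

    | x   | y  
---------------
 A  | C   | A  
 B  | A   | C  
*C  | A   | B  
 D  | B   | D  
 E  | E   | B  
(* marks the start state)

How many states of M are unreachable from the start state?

BFS from C reaches {A, B, C}; the 2 state(s) D, E are never visited.

2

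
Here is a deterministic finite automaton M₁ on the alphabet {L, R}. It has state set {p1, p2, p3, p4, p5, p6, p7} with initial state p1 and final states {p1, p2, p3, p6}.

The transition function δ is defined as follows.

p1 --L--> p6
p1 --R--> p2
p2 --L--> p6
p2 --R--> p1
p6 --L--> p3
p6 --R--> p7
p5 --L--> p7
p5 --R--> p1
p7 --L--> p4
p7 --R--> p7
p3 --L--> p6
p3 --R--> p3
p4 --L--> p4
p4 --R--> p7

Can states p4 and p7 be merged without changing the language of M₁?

Reachable states from the start: {p1,p2,p3,p4,p6,p7}. Unreachable: {p5} — drop them.
P0 = {p1,p2,p3,p6} | {p4,p7}.
Refine {p1,p2,p3,p6} on symbol R: members go to different blocks, giving {p1,p2,p3} and {p6}.
No further refinement is possible. Final partition (3 blocks): {p1,p2,p3} | {p4,p7} | {p6}.
p4 and p7 lie in the same block of the stable partition, so they are equivalent — no string distinguishes them.

Yes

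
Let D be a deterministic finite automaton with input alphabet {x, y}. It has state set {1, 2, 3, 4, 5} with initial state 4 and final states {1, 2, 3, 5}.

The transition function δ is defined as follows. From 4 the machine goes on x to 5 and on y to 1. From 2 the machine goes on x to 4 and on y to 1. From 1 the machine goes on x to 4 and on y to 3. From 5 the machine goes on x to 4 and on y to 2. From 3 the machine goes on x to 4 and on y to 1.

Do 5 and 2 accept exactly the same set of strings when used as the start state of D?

All states are reachable from the start state.
Initial partition by acceptance: {1,2,3,5} | {4}.
No further refinement is possible. Final partition (2 blocks): {1,2,3,5} | {4}.
5 and 2 lie in the same block of the stable partition, so they are equivalent — no string distinguishes them.

Yes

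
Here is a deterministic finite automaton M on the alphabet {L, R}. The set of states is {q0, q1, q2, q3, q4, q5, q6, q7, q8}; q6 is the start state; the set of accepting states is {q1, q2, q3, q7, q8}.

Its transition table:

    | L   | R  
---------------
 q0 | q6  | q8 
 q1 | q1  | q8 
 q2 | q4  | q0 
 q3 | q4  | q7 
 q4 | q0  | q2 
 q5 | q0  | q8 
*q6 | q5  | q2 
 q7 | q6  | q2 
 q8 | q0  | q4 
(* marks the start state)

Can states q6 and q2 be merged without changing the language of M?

States {q1,q3,q7} cannot be reached from the start state, so discard them.
Start with accepting vs non-accepting: {q2,q8} | {q0,q4,q5,q6}.
The partition is now stable with 2 blocks: {q2,q8} | {q0,q4,q5,q6}.
q6 and q2 end up in different blocks, so they are distinguishable. For instance, the string 'ε' is accepted from only q2.

No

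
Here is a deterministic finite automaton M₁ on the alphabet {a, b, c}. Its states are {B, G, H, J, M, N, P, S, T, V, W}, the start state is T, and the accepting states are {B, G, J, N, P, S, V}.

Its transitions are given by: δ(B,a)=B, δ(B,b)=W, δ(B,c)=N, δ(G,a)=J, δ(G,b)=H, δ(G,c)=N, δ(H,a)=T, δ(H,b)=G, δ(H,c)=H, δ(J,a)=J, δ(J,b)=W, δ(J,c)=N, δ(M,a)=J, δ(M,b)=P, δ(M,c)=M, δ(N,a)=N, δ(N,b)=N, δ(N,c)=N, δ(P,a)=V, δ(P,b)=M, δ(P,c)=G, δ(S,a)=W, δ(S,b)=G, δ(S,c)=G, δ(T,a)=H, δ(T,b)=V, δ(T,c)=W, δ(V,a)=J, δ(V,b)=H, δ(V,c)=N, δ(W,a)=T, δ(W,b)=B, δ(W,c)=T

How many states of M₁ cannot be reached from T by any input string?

No path from T leads to M, P, S; the other 8 states are all reachable.

3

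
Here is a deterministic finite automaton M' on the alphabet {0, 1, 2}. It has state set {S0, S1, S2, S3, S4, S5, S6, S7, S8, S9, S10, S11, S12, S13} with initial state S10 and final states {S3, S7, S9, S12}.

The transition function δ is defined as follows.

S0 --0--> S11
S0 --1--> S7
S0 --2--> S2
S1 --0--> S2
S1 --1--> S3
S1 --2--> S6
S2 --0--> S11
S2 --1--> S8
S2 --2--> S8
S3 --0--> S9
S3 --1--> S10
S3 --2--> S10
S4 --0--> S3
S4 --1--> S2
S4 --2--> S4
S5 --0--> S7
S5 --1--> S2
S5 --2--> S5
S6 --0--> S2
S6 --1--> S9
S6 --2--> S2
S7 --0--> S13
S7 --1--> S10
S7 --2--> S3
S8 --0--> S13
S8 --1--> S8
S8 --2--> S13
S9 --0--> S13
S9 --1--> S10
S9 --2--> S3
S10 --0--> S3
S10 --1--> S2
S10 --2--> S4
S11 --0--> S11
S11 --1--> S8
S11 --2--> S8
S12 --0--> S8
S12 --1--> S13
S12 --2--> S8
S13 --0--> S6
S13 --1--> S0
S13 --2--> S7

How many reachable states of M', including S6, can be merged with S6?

2

Reachable states from the start: {S0,S2,S3,S4,S6,S7,S8,S9,S10,S11,S13}. Unreachable: {S1,S5,S12} — drop them.
Start with accepting vs non-accepting: {S3,S7,S9} | {S0,S2,S4,S6,S8,S10,S11,S13}.
Split {S3,S7,S9} by δ(·,0) → {S7,S9} and {S3}.
Split {S0,S2,S4,S6,S8,S10,S11,S13} by δ(·,0) → {S0,S2,S6,S8,S11,S13} and {S4,S10}.
Split {S0,S2,S6,S8,S11,S13} by δ(·,1) → {S2,S8,S11,S13} and {S0,S6}.
Refine {S2,S8,S11,S13} on symbol 0: members go to different blocks, giving {S2,S8,S11} and {S13}.
On input 0, block {S2,S8,S11} splits into {S2,S11} and {S8}.
Stable partition: {S7,S9} | {S2,S11} | {S3} | {S4,S10} | {S0,S6} | {S13} | {S8} — 7 equivalence classes.
State S6 belongs to the block {S0,S6}, which has 2 states.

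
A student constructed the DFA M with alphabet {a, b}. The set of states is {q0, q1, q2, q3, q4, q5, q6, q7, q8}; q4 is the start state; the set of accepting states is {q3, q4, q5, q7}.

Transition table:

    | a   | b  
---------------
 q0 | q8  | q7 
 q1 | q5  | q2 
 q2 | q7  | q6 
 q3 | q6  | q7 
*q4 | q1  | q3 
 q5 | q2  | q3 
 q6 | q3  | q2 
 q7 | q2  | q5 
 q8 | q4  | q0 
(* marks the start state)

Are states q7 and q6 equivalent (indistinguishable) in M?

No

States {q0,q8} cannot be reached from the start state, so discard them.
Start with accepting vs non-accepting: {q3,q4,q5,q7} | {q1,q2,q6}.
Stable partition: {q3,q4,q5,q7} | {q1,q2,q6} — 2 equivalence classes.
q7 and q6 end up in different blocks, so they are distinguishable. For instance, the string 'ε' is accepted from only q7.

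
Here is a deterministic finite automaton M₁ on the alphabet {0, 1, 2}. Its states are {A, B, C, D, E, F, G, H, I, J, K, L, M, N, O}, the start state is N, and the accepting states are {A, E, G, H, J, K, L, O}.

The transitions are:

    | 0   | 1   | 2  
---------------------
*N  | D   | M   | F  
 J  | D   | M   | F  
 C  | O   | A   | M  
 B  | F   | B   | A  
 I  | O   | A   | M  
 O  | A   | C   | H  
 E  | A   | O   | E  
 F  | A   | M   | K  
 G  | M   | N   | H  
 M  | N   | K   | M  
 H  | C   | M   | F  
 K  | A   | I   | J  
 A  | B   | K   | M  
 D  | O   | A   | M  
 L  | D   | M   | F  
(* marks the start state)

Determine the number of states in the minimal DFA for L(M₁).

8

States {E,G,L} cannot be reached from the start state, so discard them.
P0 = {A,H,J,K,O} | {B,C,D,F,I,M,N}.
Refine {A,H,J,K,O} on symbol 0: members go to different blocks, giving {A,H,J} and {K,O}.
Split {A,H,J} by δ(·,1) → {H,J} and {A}.
Split {B,C,D,F,I,M,N} by δ(·,0) → {B,M,N} and {C,D,I} and {F}.
Split {B,M,N} by δ(·,0) → {B} and {M} and {N}.
The partition is now stable with 8 blocks: {H,J} | {B} | {K,O} | {A} | {C,D,I} | {F} | {M} | {N}.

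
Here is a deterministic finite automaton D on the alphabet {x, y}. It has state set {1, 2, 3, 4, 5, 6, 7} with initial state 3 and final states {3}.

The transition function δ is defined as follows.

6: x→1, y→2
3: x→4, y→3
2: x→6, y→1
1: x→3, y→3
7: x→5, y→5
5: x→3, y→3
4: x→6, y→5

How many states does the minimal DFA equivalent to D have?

First remove the unreachable states {7}; 6 states remain.
Initial partition by acceptance: {3} | {1,2,4,5,6}.
Split {1,2,4,5,6} by δ(·,x) → {2,4,6} and {1,5}.
Split {2,4,6} by δ(·,x) → {2,4} and {6}.
Stable partition: {3} | {2,4} | {1,5} | {6} — 4 equivalence classes.

4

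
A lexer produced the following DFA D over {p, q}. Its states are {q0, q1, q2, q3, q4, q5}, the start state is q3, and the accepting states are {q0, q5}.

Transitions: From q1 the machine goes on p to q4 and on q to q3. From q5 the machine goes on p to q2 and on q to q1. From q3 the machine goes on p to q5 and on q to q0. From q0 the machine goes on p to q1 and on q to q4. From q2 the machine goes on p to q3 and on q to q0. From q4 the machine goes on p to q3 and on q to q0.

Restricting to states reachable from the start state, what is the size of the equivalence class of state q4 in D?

2

P0 = {q0,q5} | {q1,q2,q3,q4}.
Refine {q1,q2,q3,q4} on symbol p: members go to different blocks, giving {q1,q2,q4} and {q3}.
Refine {q1,q2,q4} on symbol p: members go to different blocks, giving {q2,q4} and {q1}.
Split {q0,q5} by δ(·,p) → {q0} and {q5}.
The partition is now stable with 5 blocks: {q0} | {q2,q4} | {q3} | {q1} | {q5}.
State q4 belongs to the block {q2,q4}, which has 2 states.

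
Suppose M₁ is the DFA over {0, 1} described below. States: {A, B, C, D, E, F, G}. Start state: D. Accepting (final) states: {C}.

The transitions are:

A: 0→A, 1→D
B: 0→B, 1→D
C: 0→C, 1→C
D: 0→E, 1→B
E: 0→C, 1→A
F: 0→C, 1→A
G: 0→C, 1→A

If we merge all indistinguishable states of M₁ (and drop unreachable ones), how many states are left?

4

First remove the unreachable states {F,G}; 5 states remain.
P0 = {C} | {A,B,D,E}.
On input 0, block {A,B,D,E} splits into {A,B,D} and {E}.
Split {A,B,D} by δ(·,0) → {A,B} and {D}.
Stable partition: {C} | {A,B} | {E} | {D} — 4 equivalence classes.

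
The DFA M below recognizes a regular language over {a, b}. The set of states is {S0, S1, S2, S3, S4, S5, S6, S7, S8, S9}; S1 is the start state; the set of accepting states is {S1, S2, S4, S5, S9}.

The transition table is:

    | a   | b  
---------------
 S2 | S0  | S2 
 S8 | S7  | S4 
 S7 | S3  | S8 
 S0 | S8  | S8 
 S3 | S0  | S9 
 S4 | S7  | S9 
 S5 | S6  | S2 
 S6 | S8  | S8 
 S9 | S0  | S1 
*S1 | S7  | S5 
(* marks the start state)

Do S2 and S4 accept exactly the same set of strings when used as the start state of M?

Yes

P0 = {S1,S2,S4,S5,S9} | {S0,S3,S6,S7,S8}.
On input b, block {S0,S3,S6,S7,S8} splits into {S0,S6,S7} and {S3,S8}.
Stable partition: {S1,S2,S4,S5,S9} | {S0,S6,S7} | {S3,S8} — 3 equivalence classes.
S2 and S4 lie in the same block of the stable partition, so they are equivalent — no string distinguishes them.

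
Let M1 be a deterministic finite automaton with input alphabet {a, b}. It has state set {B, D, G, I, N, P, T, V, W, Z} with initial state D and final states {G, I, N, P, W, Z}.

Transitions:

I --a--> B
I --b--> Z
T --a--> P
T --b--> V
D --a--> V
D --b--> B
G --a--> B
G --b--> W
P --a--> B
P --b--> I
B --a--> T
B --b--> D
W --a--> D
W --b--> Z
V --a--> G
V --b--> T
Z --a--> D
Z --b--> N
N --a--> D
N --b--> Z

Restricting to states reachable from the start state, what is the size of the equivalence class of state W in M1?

All states are reachable from the start state.
P0 = {G,I,N,P,W,Z} | {B,D,T,V}.
Split {B,D,T,V} by δ(·,a) → {T,V} and {B,D}.
No further refinement is possible. Final partition (3 blocks): {G,I,N,P,W,Z} | {T,V} | {B,D}.
State W belongs to the block {G,I,N,P,W,Z}, which has 6 states.

6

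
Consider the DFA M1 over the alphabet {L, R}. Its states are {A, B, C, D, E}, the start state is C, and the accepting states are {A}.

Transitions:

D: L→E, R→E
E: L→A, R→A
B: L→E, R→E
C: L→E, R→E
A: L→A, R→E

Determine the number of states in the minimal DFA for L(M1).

3

First remove the unreachable states {B,D}; 3 states remain.
Initial partition by acceptance: {A} | {C,E}.
Split {C,E} by δ(·,L) → {C} and {E}.
No further refinement is possible. Final partition (3 blocks): {A} | {C} | {E}.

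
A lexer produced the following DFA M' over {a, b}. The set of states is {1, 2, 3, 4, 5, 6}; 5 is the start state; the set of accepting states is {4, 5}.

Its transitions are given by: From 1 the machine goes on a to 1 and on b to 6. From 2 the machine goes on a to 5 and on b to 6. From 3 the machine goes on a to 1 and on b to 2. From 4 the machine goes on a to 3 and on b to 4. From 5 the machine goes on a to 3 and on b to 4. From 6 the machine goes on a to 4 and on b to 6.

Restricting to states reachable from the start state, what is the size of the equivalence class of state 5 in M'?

2

Start with accepting vs non-accepting: {4,5} | {1,2,3,6}.
Refine {1,2,3,6} on symbol a: members go to different blocks, giving {1,3} and {2,6}.
Stable partition: {4,5} | {1,3} | {2,6} — 3 equivalence classes.
State 5 belongs to the block {4,5}, which has 2 states.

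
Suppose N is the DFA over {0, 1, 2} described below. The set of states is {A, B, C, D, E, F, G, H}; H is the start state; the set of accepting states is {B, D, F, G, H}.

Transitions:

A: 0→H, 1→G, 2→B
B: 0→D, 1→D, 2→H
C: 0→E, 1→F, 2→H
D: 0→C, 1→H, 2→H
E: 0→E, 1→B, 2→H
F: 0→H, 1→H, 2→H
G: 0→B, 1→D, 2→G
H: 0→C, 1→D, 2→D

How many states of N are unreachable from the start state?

2

Starting at H and following transitions, the reachable set is {B, C, D, E, F, H}. That leaves A, G unreachable — 2 in total.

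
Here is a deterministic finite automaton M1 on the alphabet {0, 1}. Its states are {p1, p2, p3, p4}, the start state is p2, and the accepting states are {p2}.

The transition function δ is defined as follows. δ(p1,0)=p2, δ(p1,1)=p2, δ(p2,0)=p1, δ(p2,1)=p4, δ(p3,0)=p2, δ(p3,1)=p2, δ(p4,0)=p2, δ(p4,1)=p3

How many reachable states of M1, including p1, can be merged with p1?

All states are reachable from the start state.
P0 = {p2} | {p1,p3,p4}.
On input 1, block {p1,p3,p4} splits into {p1,p3} and {p4}.
Stable partition: {p2} | {p1,p3} | {p4} — 3 equivalence classes.
The equivalence class containing p1 is {p1,p3}, of size 2.

2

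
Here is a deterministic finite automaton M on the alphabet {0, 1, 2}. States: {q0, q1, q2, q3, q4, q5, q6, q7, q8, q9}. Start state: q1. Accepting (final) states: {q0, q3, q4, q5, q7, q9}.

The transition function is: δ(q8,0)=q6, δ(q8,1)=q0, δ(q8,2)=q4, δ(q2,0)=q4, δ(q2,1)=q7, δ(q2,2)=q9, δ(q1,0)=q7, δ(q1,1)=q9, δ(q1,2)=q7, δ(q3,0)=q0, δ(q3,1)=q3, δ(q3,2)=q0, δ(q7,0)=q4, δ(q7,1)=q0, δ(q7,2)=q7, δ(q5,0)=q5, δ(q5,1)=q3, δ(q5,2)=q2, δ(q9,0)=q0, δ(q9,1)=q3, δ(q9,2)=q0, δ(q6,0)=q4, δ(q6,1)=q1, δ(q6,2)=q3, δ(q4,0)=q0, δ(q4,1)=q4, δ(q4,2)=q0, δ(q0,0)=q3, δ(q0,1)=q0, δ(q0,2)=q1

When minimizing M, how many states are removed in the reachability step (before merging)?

Starting at q1 and following transitions, the reachable set is {q0, q1, q3, q4, q7, q9}. That leaves q2, q5, q6, q8 unreachable — 4 in total.

4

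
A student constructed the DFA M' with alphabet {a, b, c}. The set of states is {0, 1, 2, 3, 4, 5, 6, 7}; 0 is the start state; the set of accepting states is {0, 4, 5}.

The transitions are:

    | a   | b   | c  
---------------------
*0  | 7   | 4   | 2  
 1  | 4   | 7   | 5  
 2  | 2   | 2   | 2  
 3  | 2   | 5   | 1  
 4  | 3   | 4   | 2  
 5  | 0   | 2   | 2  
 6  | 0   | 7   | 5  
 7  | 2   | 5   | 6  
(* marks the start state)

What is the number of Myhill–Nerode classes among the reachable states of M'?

5

P0 = {0,4,5} | {1,2,3,6,7}.
Refine {0,4,5} on symbol a: members go to different blocks, giving {0,4} and {5}.
Refine {1,2,3,6,7} on symbol a: members go to different blocks, giving {2,3,7} and {1,6}.
Refine {2,3,7} on symbol b: members go to different blocks, giving {3,7} and {2}.
Stable partition: {0,4} | {3,7} | {5} | {1,6} | {2} — 5 equivalence classes.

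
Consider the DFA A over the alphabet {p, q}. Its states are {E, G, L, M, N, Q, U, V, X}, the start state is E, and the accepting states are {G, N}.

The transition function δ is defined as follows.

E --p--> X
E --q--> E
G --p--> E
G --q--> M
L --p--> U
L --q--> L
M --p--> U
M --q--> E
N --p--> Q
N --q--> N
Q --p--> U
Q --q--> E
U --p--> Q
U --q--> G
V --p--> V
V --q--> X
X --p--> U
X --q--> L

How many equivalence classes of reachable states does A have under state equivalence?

Reachable states from the start: {E,G,L,M,Q,U,X}. Unreachable: {N,V} — drop them.
P0 = {G} | {E,L,M,Q,U,X}.
Split {E,L,M,Q,U,X} by δ(·,q) → {E,L,M,Q,X} and {U}.
Refine {E,L,M,Q,X} on symbol p: members go to different blocks, giving {L,M,Q,X} and {E}.
Split {L,M,Q,X} by δ(·,q) → {L,X} and {M,Q}.
The partition is now stable with 5 blocks: {G} | {L,X} | {U} | {E} | {M,Q}.

5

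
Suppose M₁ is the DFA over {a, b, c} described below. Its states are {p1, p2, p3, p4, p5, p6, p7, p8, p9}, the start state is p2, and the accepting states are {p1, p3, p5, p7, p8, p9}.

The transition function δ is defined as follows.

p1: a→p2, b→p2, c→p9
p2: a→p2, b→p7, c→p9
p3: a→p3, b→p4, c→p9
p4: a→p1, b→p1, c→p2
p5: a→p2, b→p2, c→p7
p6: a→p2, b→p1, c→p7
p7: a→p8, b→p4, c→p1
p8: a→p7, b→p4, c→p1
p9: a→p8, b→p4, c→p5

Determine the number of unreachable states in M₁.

2

No path from p2 leads to p3, p6; the other 7 states are all reachable.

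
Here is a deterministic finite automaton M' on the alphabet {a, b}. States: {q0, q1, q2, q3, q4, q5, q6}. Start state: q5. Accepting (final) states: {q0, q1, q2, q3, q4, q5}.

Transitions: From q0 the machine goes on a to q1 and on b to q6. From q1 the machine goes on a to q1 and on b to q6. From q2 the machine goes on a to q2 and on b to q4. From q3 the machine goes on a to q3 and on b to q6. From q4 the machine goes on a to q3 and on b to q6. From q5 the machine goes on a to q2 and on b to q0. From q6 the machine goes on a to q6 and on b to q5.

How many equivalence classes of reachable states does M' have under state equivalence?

3

Every state is reachable, so we keep all 7.
Start with accepting vs non-accepting: {q0,q1,q2,q3,q4,q5} | {q6}.
On input b, block {q0,q1,q2,q3,q4,q5} splits into {q0,q1,q3,q4} and {q2,q5}.
The partition is now stable with 3 blocks: {q0,q1,q3,q4} | {q6} | {q2,q5}.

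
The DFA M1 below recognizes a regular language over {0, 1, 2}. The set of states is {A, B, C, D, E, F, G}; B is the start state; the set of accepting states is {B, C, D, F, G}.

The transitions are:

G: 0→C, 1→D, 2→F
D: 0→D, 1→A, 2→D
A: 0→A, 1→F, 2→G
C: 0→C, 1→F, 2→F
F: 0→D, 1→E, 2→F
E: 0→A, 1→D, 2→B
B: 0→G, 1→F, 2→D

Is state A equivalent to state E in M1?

Every state is reachable, so we keep all 7.
Start with accepting vs non-accepting: {B,C,D,F,G} | {A,E}.
Refine {B,C,D,F,G} on symbol 1: members go to different blocks, giving {B,C,G} and {D,F}.
No further refinement is possible. Final partition (3 blocks): {B,C,G} | {A,E} | {D,F}.
A and E lie in the same block of the stable partition, so they are equivalent — no string distinguishes them.

Yes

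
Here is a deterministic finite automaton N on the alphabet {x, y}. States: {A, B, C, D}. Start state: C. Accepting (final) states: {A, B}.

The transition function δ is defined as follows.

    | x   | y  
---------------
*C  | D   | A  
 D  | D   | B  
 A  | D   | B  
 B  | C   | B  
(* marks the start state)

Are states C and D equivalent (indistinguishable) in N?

Initial partition by acceptance: {A,B} | {C,D}.
Stable partition: {A,B} | {C,D} — 2 equivalence classes.
C and D lie in the same block of the stable partition, so they are equivalent — no string distinguishes them.

Yes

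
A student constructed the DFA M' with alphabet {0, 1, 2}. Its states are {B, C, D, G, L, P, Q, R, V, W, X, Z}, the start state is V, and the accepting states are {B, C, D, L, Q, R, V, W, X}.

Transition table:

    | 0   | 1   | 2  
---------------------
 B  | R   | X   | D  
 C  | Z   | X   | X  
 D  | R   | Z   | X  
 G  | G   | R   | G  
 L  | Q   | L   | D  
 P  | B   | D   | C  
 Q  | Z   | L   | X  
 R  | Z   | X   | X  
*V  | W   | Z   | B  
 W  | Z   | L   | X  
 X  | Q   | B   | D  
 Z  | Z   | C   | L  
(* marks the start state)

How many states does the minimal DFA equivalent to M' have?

Reachable states from the start: {B,C,D,L,Q,R,V,W,X,Z}. Unreachable: {G,P} — drop them.
P0 = {B,C,D,L,Q,R,V,W,X} | {Z}.
On input 0, block {B,C,D,L,Q,R,V,W,X} splits into {B,D,L,V,X} and {C,Q,R,W}.
Refine {B,D,L,V,X} on symbol 1: members go to different blocks, giving {B,L,X} and {D,V}.
No further refinement is possible. Final partition (4 blocks): {B,L,X} | {Z} | {C,Q,R,W} | {D,V}.

4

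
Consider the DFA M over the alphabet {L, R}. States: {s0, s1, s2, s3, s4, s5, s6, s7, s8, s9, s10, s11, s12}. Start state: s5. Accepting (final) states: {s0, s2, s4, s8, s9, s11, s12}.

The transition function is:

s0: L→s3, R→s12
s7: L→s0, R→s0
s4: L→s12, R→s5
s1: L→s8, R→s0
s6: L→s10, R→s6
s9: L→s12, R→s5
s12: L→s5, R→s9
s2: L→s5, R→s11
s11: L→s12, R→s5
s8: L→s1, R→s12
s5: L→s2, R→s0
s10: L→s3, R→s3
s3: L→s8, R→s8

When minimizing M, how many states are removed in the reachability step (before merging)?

4

BFS from s5 reaches {s0, s1, s2, s3, s5, s8, s9, s11, s12}; the 4 state(s) s4, s6, s7, s10 are never visited.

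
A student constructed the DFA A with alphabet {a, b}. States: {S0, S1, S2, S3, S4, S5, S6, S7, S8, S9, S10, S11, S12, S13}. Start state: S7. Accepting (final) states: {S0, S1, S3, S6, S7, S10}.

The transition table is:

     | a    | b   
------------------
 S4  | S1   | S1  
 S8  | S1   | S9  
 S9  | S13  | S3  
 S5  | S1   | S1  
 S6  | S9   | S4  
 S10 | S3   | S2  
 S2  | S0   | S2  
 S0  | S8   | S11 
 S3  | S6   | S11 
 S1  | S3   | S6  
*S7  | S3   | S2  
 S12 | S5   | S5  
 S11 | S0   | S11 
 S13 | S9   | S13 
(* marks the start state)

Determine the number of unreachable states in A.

3

BFS from S7 reaches {S0, S1, S2, S3, S4, S6, S7, S8, S9, S11, S13}; the 3 state(s) S5, S10, S12 are never visited.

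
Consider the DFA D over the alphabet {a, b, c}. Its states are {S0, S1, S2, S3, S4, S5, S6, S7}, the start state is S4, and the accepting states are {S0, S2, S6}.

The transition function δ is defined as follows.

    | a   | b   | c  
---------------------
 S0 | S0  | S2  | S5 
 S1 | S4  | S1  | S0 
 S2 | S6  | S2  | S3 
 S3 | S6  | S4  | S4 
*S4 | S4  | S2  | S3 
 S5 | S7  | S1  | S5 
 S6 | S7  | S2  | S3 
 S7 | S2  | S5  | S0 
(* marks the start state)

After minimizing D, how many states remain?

8

All states are reachable from the start state.
Start with accepting vs non-accepting: {S0,S2,S6} | {S1,S3,S4,S5,S7}.
On input a, block {S0,S2,S6} splits into {S0,S2} and {S6}.
Refine {S0,S2} on symbol a: members go to different blocks, giving {S0} and {S2}.
Refine {S1,S3,S4,S5,S7} on symbol a: members go to different blocks, giving {S1,S4,S5} and {S3} and {S7}.
On input a, block {S1,S4,S5} splits into {S1,S4} and {S5}.
On input b, block {S1,S4} splits into {S1} and {S4}.
Stable partition: {S0} | {S1} | {S6} | {S2} | {S3} | {S7} | {S5} | {S4} — 8 equivalence classes.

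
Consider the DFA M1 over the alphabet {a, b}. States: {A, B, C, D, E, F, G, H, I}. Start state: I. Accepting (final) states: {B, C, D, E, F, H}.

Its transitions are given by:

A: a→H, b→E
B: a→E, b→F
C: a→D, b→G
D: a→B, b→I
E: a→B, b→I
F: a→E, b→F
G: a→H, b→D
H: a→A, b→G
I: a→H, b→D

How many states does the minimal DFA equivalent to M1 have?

Reachable states from the start: {A,B,D,E,F,G,H,I}. Unreachable: {C} — drop them.
Initial partition by acceptance: {B,D,E,F,H} | {A,G,I}.
Split {B,D,E,F,H} by δ(·,a) → {B,D,E,F} and {H}.
Split {B,D,E,F} by δ(·,b) → {B,F} and {D,E}.
The partition is now stable with 4 blocks: {B,F} | {A,G,I} | {H} | {D,E}.

4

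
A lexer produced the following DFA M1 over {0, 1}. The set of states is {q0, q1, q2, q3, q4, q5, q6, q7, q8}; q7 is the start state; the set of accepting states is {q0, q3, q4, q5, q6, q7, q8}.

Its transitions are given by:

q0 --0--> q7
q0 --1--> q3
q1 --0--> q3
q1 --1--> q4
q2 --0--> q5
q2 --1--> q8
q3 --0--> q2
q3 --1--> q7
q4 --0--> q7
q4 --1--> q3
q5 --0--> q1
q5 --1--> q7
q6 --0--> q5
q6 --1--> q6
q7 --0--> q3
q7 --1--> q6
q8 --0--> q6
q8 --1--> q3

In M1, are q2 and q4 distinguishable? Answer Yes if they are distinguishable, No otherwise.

Yes

First remove the unreachable states {q0}; 8 states remain.
Start with accepting vs non-accepting: {q3,q4,q5,q6,q7,q8} | {q1,q2}.
On input 0, block {q3,q4,q5,q6,q7,q8} splits into {q4,q6,q7,q8} and {q3,q5}.
Refine {q4,q6,q7,q8} on symbol 0: members go to different blocks, giving {q4,q8} and {q6,q7}.
Stable partition: {q4,q8} | {q1,q2} | {q3,q5} | {q6,q7} — 4 equivalence classes.
q2 and q4 end up in different blocks, so they are distinguishable. For instance, the string 'ε' is accepted from only q4.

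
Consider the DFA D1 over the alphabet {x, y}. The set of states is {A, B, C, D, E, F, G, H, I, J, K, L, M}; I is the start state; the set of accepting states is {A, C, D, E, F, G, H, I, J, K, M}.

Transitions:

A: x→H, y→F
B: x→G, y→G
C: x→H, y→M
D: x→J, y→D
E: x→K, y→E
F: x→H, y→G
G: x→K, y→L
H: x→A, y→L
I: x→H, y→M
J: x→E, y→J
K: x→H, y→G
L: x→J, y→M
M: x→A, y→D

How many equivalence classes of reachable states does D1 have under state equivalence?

10

First remove the unreachable states {B,C}; 11 states remain.
P0 = {A,D,E,F,G,H,I,J,K,M} | {L}.
Split {A,D,E,F,G,H,I,J,K,M} by δ(·,y) → {A,D,E,F,I,J,K,M} and {G,H}.
Refine {A,D,E,F,I,J,K,M} on symbol x: members go to different blocks, giving {A,F,I,K} and {D,E,J,M}.
On input y, block {A,F,I,K} splits into {F,K} and {A} and {I}.
Refine {G,H} on symbol x: members go to different blocks, giving {G} and {H}.
Refine {D,E,J,M} on symbol x: members go to different blocks, giving {D,J} and {E} and {M}.
On input x, block {D,J} splits into {D} and {J}.
The partition is now stable with 10 blocks: {F,K} | {L} | {G} | {D} | {A} | {I} | {H} | {E} | {M} | {J}.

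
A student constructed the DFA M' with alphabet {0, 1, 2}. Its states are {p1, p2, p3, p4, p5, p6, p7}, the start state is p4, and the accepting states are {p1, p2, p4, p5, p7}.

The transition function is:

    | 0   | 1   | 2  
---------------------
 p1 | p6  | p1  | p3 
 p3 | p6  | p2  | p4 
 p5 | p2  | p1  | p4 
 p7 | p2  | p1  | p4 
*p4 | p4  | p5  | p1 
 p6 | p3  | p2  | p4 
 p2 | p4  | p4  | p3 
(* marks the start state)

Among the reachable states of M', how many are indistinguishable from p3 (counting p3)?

2

States {p7} cannot be reached from the start state, so discard them.
P0 = {p1,p2,p4,p5} | {p3,p6}.
On input 0, block {p1,p2,p4,p5} splits into {p2,p4,p5} and {p1}.
Split {p2,p4,p5} by δ(·,1) → {p2,p4} and {p5}.
Split {p2,p4} by δ(·,1) → {p2} and {p4}.
The partition is now stable with 5 blocks: {p2} | {p3,p6} | {p1} | {p5} | {p4}.
State p3 belongs to the block {p3,p6}, which has 2 states.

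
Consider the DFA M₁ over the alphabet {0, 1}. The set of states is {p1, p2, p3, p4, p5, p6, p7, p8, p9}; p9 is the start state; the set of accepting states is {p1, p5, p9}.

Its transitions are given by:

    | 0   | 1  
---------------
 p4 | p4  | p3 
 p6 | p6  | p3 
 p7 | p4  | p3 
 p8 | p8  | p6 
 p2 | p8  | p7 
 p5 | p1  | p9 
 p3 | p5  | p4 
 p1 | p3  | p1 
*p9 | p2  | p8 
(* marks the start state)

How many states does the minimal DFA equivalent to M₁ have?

6

All states are reachable from the start state.
Start with accepting vs non-accepting: {p1,p5,p9} | {p2,p3,p4,p6,p7,p8}.
Refine {p1,p5,p9} on symbol 0: members go to different blocks, giving {p1,p9} and {p5}.
On input 1, block {p1,p9} splits into {p1} and {p9}.
On input 0, block {p2,p3,p4,p6,p7,p8} splits into {p2,p4,p6,p7,p8} and {p3}.
Split {p2,p4,p6,p7,p8} by δ(·,1) → {p4,p6,p7} and {p2,p8}.
No further refinement is possible. Final partition (6 blocks): {p1} | {p4,p6,p7} | {p5} | {p9} | {p3} | {p2,p8}.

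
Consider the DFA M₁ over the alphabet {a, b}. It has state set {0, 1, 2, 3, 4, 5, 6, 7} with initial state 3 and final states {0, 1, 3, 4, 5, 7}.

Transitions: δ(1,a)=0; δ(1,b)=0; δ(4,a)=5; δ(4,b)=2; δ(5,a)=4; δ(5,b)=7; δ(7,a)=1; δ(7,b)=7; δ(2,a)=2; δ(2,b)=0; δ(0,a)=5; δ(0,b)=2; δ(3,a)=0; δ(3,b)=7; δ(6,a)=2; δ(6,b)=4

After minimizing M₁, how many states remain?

First remove the unreachable states {6}; 7 states remain.
Initial partition by acceptance: {0,1,3,4,5,7} | {2}.
On input b, block {0,1,3,4,5,7} splits into {1,3,5,7} and {0,4}.
On input a, block {1,3,5,7} splits into {1,3,5} and {7}.
On input b, block {1,3,5} splits into {3,5} and {1}.
No further refinement is possible. Final partition (5 blocks): {3,5} | {2} | {0,4} | {7} | {1}.

5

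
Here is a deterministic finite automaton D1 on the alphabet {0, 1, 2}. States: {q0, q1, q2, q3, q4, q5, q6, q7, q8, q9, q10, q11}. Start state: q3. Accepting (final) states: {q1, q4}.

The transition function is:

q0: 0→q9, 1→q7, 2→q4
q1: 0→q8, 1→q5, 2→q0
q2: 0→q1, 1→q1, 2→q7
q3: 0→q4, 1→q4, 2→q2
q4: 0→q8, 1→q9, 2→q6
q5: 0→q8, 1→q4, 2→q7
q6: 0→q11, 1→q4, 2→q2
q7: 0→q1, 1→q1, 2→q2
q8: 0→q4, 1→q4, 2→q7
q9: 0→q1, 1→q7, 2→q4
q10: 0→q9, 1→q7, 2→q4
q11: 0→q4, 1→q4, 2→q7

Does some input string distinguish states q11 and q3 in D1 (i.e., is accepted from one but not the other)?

No

States {q10} cannot be reached from the start state, so discard them.
Initial partition by acceptance: {q1,q4} | {q0,q2,q3,q5,q6,q7,q8,q9,q11}.
Refine {q0,q2,q3,q5,q6,q7,q8,q9,q11} on symbol 0: members go to different blocks, giving {q2,q3,q7,q8,q9,q11} and {q0,q5,q6}.
Split {q1,q4} by δ(·,1) → {q1} and {q4}.
Split {q2,q3,q7,q8,q9,q11} by δ(·,0) → {q2,q7,q9} and {q3,q8,q11}.
On input 1, block {q2,q7,q9} splits into {q2,q7} and {q9}.
On input 0, block {q0,q5,q6} splits into {q5,q6} and {q0}.
Stable partition: {q1} | {q2,q7} | {q5,q6} | {q4} | {q3,q8,q11} | {q9} | {q0} — 7 equivalence classes.
q11 and q3 lie in the same block of the stable partition, so they are equivalent — no string distinguishes them.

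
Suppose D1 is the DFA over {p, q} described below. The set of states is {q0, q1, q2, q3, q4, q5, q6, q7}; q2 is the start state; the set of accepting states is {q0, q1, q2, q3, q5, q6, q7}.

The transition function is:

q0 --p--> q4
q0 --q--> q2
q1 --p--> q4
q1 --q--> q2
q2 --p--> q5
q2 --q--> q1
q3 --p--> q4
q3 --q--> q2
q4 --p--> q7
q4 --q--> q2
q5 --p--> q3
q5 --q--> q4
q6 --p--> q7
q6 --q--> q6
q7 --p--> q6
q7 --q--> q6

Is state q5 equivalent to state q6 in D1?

No

First remove the unreachable states {q0}; 7 states remain.
Start with accepting vs non-accepting: {q1,q2,q3,q5,q6,q7} | {q4}.
Refine {q1,q2,q3,q5,q6,q7} on symbol p: members go to different blocks, giving {q2,q5,q6,q7} and {q1,q3}.
Split {q2,q5,q6,q7} by δ(·,p) → {q2,q6,q7} and {q5}.
Split {q2,q6,q7} by δ(·,p) → {q6,q7} and {q2}.
Stable partition: {q6,q7} | {q4} | {q1,q3} | {q5} | {q2} — 5 equivalence classes.
q5 and q6 end up in different blocks, so they are distinguishable. For instance, the string 'q' is accepted from only q6.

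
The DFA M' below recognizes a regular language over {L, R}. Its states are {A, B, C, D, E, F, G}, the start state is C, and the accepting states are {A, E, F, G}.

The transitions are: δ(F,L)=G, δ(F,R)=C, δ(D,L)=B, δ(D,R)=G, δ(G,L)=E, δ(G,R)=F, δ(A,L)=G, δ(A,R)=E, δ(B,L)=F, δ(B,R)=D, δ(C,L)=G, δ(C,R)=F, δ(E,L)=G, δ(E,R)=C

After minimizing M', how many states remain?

States {A,B,D} cannot be reached from the start state, so discard them.
Initial partition by acceptance: {E,F,G} | {C}.
Refine {E,F,G} on symbol R: members go to different blocks, giving {E,F} and {G}.
Stable partition: {E,F} | {C} | {G} — 3 equivalence classes.

3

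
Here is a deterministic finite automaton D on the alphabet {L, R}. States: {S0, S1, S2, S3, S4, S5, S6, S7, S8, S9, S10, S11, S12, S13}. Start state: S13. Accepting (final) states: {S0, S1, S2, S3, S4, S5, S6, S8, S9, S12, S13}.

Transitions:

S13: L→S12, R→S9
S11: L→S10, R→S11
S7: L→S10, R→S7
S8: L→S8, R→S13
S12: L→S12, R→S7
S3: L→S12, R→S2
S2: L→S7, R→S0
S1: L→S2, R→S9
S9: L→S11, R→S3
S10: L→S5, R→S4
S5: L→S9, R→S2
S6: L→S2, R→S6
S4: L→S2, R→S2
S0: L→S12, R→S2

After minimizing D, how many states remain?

Reachable states from the start: {S0,S2,S3,S4,S5,S7,S9,S10,S11,S12,S13}. Unreachable: {S1,S6,S8} — drop them.
P0 = {S0,S2,S3,S4,S5,S9,S12,S13} | {S7,S10,S11}.
On input L, block {S0,S2,S3,S4,S5,S9,S12,S13} splits into {S0,S3,S4,S5,S12,S13} and {S2,S9}.
Split {S0,S3,S4,S5,S12,S13} by δ(·,L) → {S0,S3,S12,S13} and {S4,S5}.
Split {S0,S3,S12,S13} by δ(·,R) → {S0,S3,S13} and {S12}.
Refine {S7,S10,S11} on symbol L: members go to different blocks, giving {S7,S11} and {S10}.
The partition is now stable with 6 blocks: {S0,S3,S13} | {S7,S11} | {S2,S9} | {S4,S5} | {S12} | {S10}.

6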